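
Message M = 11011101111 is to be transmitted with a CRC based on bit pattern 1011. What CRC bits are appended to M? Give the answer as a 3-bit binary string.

Append 3 zeros: 11011101111000. Divide by 1011 (XOR where the leading bit is 1):
  pos 0: 1101 XOR 1011 = 0110
  pos 1: 1101 XOR 1011 = 0110
  pos 2: 1101 XOR 1011 = 0110
  pos 3: 1100 XOR 1011 = 0111
  pos 4: 1111 XOR 1011 = 0100
  pos 5: 1001 XOR 1011 = 0010
  pos 7: 1011 XOR 1011 = 0000
Remainder (last 3 bits) = 000. This is the CRC / FCS.

000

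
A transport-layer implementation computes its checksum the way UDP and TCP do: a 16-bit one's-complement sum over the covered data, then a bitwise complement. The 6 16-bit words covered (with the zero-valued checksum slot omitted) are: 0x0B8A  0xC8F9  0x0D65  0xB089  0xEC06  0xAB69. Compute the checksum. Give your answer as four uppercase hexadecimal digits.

One's-complement addition (fold any carry out of bit 15 back into bit 0):
  0x0B8A + 0xC8F9 = 0x0D483
  0xD483 + 0x0D65 = 0x0E1E8
  0xE1E8 + 0xB089 = 0x19271 → wrap carry → 0x9272
  0x9272 + 0xEC06 = 0x17E78 → wrap carry → 0x7E79
  0x7E79 + 0xAB69 = 0x129E2 → wrap carry → 0x29E3
One's-complement sum = 0x29E3.
Checksum = ~0x29E3 & 0xFFFF = 0xD61C.

D61C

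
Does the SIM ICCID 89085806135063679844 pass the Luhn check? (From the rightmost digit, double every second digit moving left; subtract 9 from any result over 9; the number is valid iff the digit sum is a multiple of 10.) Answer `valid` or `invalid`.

From the right, keep odd positions and double even positions (subtract 9 from any doubled value over 9):
  doubled (positions 2,4,...): 8 9 3 3 1 2 0 1 0 7 → sum 34
  kept (positions 1,3,...): 4 8 7 3 0 3 6 8 8 9 → sum 56
Total = 90.
90 mod 10 = 0, so the number is valid.

valid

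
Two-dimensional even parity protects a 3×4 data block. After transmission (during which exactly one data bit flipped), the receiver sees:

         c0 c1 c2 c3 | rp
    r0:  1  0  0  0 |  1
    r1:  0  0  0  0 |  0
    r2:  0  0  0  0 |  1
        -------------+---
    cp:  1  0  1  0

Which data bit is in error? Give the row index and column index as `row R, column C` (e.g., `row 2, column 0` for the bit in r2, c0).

Recompute each row's even parity and compare to rp:
  r0: data parity 1, sent rp 1 → ok
  r1: data parity 0, sent rp 0 → ok
  r2: data parity 0, sent rp 1 → mismatch
Recompute each column's even parity and compare to cp:
  c0: data parity 1, sent cp 1 → ok
  c1: data parity 0, sent cp 0 → ok
  c2: data parity 0, sent cp 1 → mismatch
  c3: data parity 0, sent cp 0 → ok
Exactly one row (r2) and one column (c2) fail → the flipped bit is at their intersection.

row 2, column 2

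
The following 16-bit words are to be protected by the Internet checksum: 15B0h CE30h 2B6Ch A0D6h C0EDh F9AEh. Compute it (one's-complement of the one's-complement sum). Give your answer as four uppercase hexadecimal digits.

One's-complement addition (fold any carry out of bit 15 back into bit 0):
  0x15B0 + 0xCE30 = 0x0E3E0
  0xE3E0 + 0x2B6C = 0x10F4C → wrap carry → 0x0F4D
  0x0F4D + 0xA0D6 = 0x0B023
  0xB023 + 0xC0ED = 0x17110 → wrap carry → 0x7111
  0x7111 + 0xF9AE = 0x16ABF → wrap carry → 0x6AC0
One's-complement sum = 0x6AC0.
Checksum = ~0x6AC0 & 0xFFFF = 0x953F.

953F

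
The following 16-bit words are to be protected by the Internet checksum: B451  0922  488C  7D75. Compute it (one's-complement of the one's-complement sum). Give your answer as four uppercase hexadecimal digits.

7C8A

One's-complement addition (fold any carry out of bit 15 back into bit 0):
  0xB451 + 0x0922 = 0x0BD73
  0xBD73 + 0x488C = 0x105FF → wrap carry → 0x0600
  0x0600 + 0x7D75 = 0x08375
One's-complement sum = 0x8375.
Checksum = ~0x8375 & 0xFFFF = 0x7C8A.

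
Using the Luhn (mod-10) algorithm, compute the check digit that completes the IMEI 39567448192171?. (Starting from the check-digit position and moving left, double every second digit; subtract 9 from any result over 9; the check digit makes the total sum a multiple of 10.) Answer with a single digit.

Partial digits right→left: 1 7 1 2 9 1 8 4 4 7 6 5 9 3
Double every second digit counting from the check-digit position (so the 1st, 3rd, 5th, ... of the partial from the right).
  doubled (with −9 where >9): 2 2 9 7 8 3 9 → sum 40
  kept as-is: 7 2 1 4 7 5 3 → sum 29
Total = 40 + 29 = 69.
Check digit = (10 − (69 mod 10)) mod 10 = 1.

1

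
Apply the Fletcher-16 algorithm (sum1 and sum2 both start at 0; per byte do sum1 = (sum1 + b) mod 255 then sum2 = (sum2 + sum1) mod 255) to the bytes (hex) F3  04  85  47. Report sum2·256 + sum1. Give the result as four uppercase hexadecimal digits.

Running sums (mod 255):
  after byte 0 (F3): sum1=243, sum2=243
  after byte 1 (04): sum1=247, sum2=235
  after byte 2 (85): sum1=125, sum2=105
  after byte 3 (47): sum1=196, sum2=46
Checksum = sum2·256 + sum1 = 46·256 + 196 = 11972 = 0x2EC4.

2EC4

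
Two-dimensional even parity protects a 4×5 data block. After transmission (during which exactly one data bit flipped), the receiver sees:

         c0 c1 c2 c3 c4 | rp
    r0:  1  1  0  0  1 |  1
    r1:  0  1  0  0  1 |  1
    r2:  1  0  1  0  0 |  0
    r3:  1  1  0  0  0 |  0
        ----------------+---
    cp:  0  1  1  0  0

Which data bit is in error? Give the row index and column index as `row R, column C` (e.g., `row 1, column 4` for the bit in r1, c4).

Recompute each row's even parity and compare to rp:
  r0: data parity 1, sent rp 1 → ok
  r1: data parity 0, sent rp 1 → mismatch
  r2: data parity 0, sent rp 0 → ok
  r3: data parity 0, sent rp 0 → ok
Recompute each column's even parity and compare to cp:
  c0: data parity 1, sent cp 0 → mismatch
  c1: data parity 1, sent cp 1 → ok
  c2: data parity 1, sent cp 1 → ok
  c3: data parity 0, sent cp 0 → ok
  c4: data parity 0, sent cp 0 → ok
Exactly one row (r1) and one column (c0) fail → the flipped bit is at their intersection.

row 1, column 0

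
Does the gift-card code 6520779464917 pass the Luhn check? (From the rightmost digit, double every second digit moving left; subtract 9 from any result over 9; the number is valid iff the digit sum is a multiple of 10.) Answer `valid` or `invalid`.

From the right, keep odd positions and double even positions (subtract 9 from any doubled value over 9):
  doubled (positions 2,4,...): 2 8 8 5 0 1 → sum 24
  kept (positions 1,3,...): 7 9 6 9 7 2 6 → sum 46
Total = 70.
70 mod 10 = 0, so the number is valid.

valid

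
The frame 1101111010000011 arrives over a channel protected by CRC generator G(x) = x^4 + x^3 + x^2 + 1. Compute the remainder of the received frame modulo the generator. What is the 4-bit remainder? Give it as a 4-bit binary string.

0111

Modulo-2 division of 1101111010000011 by 11101:
  pos 0: 11011 XOR 11101 = 00110
  pos 2: 11011 XOR 11101 = 00110
  pos 4: 11001 XOR 11101 = 00100
  pos 6: 10000 XOR 11101 = 01101
  pos 7: 11010 XOR 11101 = 00111
  pos 9: 11100 XOR 11101 = 00001
Remainder = 0111 (nonzero — an error is detected).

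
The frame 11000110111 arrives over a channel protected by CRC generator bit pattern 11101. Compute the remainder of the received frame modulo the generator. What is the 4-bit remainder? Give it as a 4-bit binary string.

0001

Modulo-2 division of 11000110111 by 11101:
  pos 0: 11000 XOR 11101 = 00101
  pos 2: 10111 XOR 11101 = 01010
  pos 3: 10100 XOR 11101 = 01001
  pos 4: 10011 XOR 11101 = 01110
  pos 5: 11101 XOR 11101 = 00000
Remainder = 0001 (nonzero — an error is detected).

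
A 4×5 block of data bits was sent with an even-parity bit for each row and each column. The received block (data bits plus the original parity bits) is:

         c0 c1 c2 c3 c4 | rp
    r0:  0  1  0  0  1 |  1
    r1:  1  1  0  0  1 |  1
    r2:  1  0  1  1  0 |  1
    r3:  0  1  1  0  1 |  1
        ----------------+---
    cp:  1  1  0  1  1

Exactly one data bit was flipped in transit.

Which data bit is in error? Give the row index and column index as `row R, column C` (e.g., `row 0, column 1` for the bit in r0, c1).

row 0, column 0

Recompute each row's even parity and compare to rp:
  r0: data parity 0, sent rp 1 → mismatch
  r1: data parity 1, sent rp 1 → ok
  r2: data parity 1, sent rp 1 → ok
  r3: data parity 1, sent rp 1 → ok
Recompute each column's even parity and compare to cp:
  c0: data parity 0, sent cp 1 → mismatch
  c1: data parity 1, sent cp 1 → ok
  c2: data parity 0, sent cp 0 → ok
  c3: data parity 1, sent cp 1 → ok
  c4: data parity 1, sent cp 1 → ok
Exactly one row (r0) and one column (c0) fail → the flipped bit is at their intersection.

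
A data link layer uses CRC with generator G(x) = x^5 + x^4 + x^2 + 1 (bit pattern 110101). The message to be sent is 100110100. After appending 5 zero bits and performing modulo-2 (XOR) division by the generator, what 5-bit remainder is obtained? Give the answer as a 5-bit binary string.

Append 5 zeros: 10011010000000. Divide by 110101 (XOR where the leading bit is 1):
  pos 0: 100110 XOR 110101 = 010011
  pos 1: 100111 XOR 110101 = 010010
  pos 2: 100100 XOR 110101 = 010001
  pos 3: 100010 XOR 110101 = 010111
  pos 4: 101110 XOR 110101 = 011011
  pos 5: 110110 XOR 110101 = 000011
Remainder (last 5 bits) = 11000. This is the CRC / FCS.

11000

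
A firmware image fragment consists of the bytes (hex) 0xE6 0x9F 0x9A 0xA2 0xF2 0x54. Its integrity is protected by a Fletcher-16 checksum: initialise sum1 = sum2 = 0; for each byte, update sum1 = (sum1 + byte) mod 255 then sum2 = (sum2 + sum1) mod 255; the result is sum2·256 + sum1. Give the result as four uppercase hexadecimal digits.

140B

Running sums (mod 255):
  after byte 0 (0xE6): sum1=230, sum2=230
  after byte 1 (0x9F): sum1=134, sum2=109
  after byte 2 (0x9A): sum1=33, sum2=142
  after byte 3 (0xA2): sum1=195, sum2=82
  after byte 4 (0xF2): sum1=182, sum2=9
  after byte 5 (0x54): sum1=11, sum2=20
Checksum = sum2·256 + sum1 = 20·256 + 11 = 5131 = 0x140B.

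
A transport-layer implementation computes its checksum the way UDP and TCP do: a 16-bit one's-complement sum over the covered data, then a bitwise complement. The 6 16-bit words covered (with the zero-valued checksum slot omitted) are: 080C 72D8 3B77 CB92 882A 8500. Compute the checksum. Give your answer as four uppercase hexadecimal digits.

One's-complement addition (fold any carry out of bit 15 back into bit 0):
  0x080C + 0x72D8 = 0x07AE4
  0x7AE4 + 0x3B77 = 0x0B65B
  0xB65B + 0xCB92 = 0x181ED → wrap carry → 0x81EE
  0x81EE + 0x882A = 0x10A18 → wrap carry → 0x0A19
  0x0A19 + 0x8500 = 0x08F19
One's-complement sum = 0x8F19.
Checksum = ~0x8F19 & 0xFFFF = 0x70E6.

70E6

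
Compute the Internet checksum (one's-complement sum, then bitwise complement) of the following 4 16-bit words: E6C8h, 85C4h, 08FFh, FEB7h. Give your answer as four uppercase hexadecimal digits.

One's-complement addition (fold any carry out of bit 15 back into bit 0):
  0xE6C8 + 0x85C4 = 0x16C8C → wrap carry → 0x6C8D
  0x6C8D + 0x08FF = 0x0758C
  0x758C + 0xFEB7 = 0x17443 → wrap carry → 0x7444
One's-complement sum = 0x7444.
Checksum = ~0x7444 & 0xFFFF = 0x8BBB.

8BBB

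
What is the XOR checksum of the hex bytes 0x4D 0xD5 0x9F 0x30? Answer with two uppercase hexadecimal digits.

XOR the bytes together:
  start with 0x4D
  0x4D ⊕ 0xD5 = 0x98
  0x98 ⊕ 0x9F = 0x07
  0x07 ⊕ 0x30 = 0x37

37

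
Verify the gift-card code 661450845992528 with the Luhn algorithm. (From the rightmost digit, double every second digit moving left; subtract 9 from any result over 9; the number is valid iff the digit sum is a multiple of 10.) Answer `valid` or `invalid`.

invalid

From the right, keep odd positions and double even positions (subtract 9 from any doubled value over 9):
  doubled (positions 2,4,...): 4 4 9 8 0 8 3 → sum 36
  kept (positions 1,3,...): 8 5 9 5 8 5 1 6 → sum 47
Total = 83.
83 mod 10 = 3, so the number is invalid.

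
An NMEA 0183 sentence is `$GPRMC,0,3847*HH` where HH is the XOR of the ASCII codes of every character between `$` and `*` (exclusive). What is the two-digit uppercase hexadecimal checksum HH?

XOR the ASCII codes of the payload characters:
  'G' = 0x47 → acc = 0x47
  'P' = 0x50 → acc = 0x17
  'R' = 0x52 → acc = 0x45
  'M' = 0x4D → acc = 0x08
  'C' = 0x43 → acc = 0x4B
  ',' = 0x2C → acc = 0x67
  '0' = 0x30 → acc = 0x57
  ',' = 0x2C → acc = 0x7B
  '3' = 0x33 → acc = 0x48
  '8' = 0x38 → acc = 0x70
  '4' = 0x34 → acc = 0x44
  '7' = 0x37 → acc = 0x73
Checksum = 0x73.

73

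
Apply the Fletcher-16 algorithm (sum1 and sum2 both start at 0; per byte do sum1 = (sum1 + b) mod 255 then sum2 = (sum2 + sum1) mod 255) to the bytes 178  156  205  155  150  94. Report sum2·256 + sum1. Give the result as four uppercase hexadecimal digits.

D4AD

Running sums (mod 255):
  after byte 0 (178): sum1=178, sum2=178
  after byte 1 (156): sum1=79, sum2=2
  after byte 2 (205): sum1=29, sum2=31
  after byte 3 (155): sum1=184, sum2=215
  after byte 4 (150): sum1=79, sum2=39
  after byte 5 (94): sum1=173, sum2=212
Checksum = sum2·256 + sum1 = 212·256 + 173 = 54445 = 0xD4AD.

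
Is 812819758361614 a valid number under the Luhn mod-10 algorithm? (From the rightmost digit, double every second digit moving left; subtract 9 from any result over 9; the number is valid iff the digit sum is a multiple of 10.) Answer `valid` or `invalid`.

From the right, keep odd positions and double even positions (subtract 9 from any doubled value over 9):
  doubled (positions 2,4,...): 2 2 6 1 9 7 2 → sum 29
  kept (positions 1,3,...): 4 6 6 8 7 1 2 8 → sum 42
Total = 71.
71 mod 10 = 1, so the number is invalid.

invalid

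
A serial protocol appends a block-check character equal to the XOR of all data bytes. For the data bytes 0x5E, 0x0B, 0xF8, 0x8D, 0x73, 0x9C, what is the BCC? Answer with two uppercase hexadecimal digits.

XOR the bytes together:
  start with 0x5E
  0x5E ⊕ 0x0B = 0x55
  0x55 ⊕ 0xF8 = 0xAD
  0xAD ⊕ 0x8D = 0x20
  0x20 ⊕ 0x73 = 0x53
  0x53 ⊕ 0x9C = 0xCF

CF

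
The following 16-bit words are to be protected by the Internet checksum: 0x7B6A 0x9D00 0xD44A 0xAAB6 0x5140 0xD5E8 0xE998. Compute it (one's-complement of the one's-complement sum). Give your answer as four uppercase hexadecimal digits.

57D1

One's-complement addition (fold any carry out of bit 15 back into bit 0):
  0x7B6A + 0x9D00 = 0x1186A → wrap carry → 0x186B
  0x186B + 0xD44A = 0x0ECB5
  0xECB5 + 0xAAB6 = 0x1976B → wrap carry → 0x976C
  0x976C + 0x5140 = 0x0E8AC
  0xE8AC + 0xD5E8 = 0x1BE94 → wrap carry → 0xBE95
  0xBE95 + 0xE998 = 0x1A82D → wrap carry → 0xA82E
One's-complement sum = 0xA82E.
Checksum = ~0xA82E & 0xFFFF = 0x57D1.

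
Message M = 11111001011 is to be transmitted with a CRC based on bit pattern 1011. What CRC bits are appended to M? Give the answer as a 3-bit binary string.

011

Append 3 zeros: 11111001011000. Divide by 1011 (XOR where the leading bit is 1):
  pos 0: 1111 XOR 1011 = 0100
  pos 1: 1001 XOR 1011 = 0010
  pos 3: 1000 XOR 1011 = 0011
  pos 5: 1110 XOR 1011 = 0101
  pos 6: 1011 XOR 1011 = 0000
  pos 10: 1000 XOR 1011 = 0011
Remainder (last 3 bits) = 011. This is the CRC / FCS.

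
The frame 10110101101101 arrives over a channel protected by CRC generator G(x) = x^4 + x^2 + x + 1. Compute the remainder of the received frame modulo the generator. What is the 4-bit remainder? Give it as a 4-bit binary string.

1110

Modulo-2 division of 10110101101101 by 10111:
  pos 0: 10110 XOR 10111 = 00001
  pos 4: 11011 XOR 10111 = 01100
  pos 5: 11000 XOR 10111 = 01111
  pos 6: 11111 XOR 10111 = 01000
  pos 7: 10001 XOR 10111 = 00110
  pos 9: 11001 XOR 10111 = 01110
Remainder = 1110 (nonzero — an error is detected).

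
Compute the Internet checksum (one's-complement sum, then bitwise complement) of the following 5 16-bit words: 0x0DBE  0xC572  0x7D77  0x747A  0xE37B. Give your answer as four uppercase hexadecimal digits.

One's-complement addition (fold any carry out of bit 15 back into bit 0):
  0x0DBE + 0xC572 = 0x0D330
  0xD330 + 0x7D77 = 0x150A7 → wrap carry → 0x50A8
  0x50A8 + 0x747A = 0x0C522
  0xC522 + 0xE37B = 0x1A89D → wrap carry → 0xA89E
One's-complement sum = 0xA89E.
Checksum = ~0xA89E & 0xFFFF = 0x5761.

5761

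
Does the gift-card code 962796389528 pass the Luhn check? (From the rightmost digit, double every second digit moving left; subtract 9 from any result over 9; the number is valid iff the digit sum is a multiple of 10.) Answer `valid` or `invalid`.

invalid

From the right, keep odd positions and double even positions (subtract 9 from any doubled value over 9):
  doubled (positions 2,4,...): 4 9 6 9 4 9 → sum 41
  kept (positions 1,3,...): 8 5 8 6 7 6 → sum 40
Total = 81.
81 mod 10 = 1, so the number is invalid.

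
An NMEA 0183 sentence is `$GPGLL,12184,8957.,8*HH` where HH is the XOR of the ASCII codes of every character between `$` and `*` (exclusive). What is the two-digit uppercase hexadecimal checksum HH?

XOR the ASCII codes of the payload characters:
  'G' = 0x47 → acc = 0x47
  'P' = 0x50 → acc = 0x17
  'G' = 0x47 → acc = 0x50
  'L' = 0x4C → acc = 0x1C
  'L' = 0x4C → acc = 0x50
  ',' = 0x2C → acc = 0x7C
  '1' = 0x31 → acc = 0x4D
  '2' = 0x32 → acc = 0x7F
  '1' = 0x31 → acc = 0x4E
  '8' = 0x38 → acc = 0x76
  '4' = 0x34 → acc = 0x42
  ',' = 0x2C → acc = 0x6E
  '8' = 0x38 → acc = 0x56
  '9' = 0x39 → acc = 0x6F
  '5' = 0x35 → acc = 0x5A
  '7' = 0x37 → acc = 0x6D
  '.' = 0x2E → acc = 0x43
  ',' = 0x2C → acc = 0x6F
  '8' = 0x38 → acc = 0x57
Checksum = 0x57.

57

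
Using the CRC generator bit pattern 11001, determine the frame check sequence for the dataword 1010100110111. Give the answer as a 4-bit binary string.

1011

Append 4 zeros: 10101001101110000. Divide by 11001 (XOR where the leading bit is 1):
  pos 0: 10101 XOR 11001 = 01100
  pos 1: 11000 XOR 11001 = 00001
  pos 5: 10110 XOR 11001 = 01111
  pos 6: 11111 XOR 11001 = 00110
  pos 8: 11011 XOR 11001 = 00010
  pos 11: 10000 XOR 11001 = 01001
  pos 12: 10010 XOR 11001 = 01011
Remainder (last 4 bits) = 1011. This is the CRC / FCS.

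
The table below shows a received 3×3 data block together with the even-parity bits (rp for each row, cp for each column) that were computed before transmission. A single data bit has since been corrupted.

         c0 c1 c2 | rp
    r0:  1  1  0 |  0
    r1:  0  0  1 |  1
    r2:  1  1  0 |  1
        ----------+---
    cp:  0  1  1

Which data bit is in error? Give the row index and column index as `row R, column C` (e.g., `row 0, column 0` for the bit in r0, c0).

Recompute each row's even parity and compare to rp:
  r0: data parity 0, sent rp 0 → ok
  r1: data parity 1, sent rp 1 → ok
  r2: data parity 0, sent rp 1 → mismatch
Recompute each column's even parity and compare to cp:
  c0: data parity 0, sent cp 0 → ok
  c1: data parity 0, sent cp 1 → mismatch
  c2: data parity 1, sent cp 1 → ok
Exactly one row (r2) and one column (c1) fail → the flipped bit is at their intersection.

row 2, column 1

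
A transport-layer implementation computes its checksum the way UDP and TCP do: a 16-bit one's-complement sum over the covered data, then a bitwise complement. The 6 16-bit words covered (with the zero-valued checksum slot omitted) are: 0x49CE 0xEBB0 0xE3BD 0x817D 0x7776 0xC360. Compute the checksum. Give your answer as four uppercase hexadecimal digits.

One's-complement addition (fold any carry out of bit 15 back into bit 0):
  0x49CE + 0xEBB0 = 0x1357E → wrap carry → 0x357F
  0x357F + 0xE3BD = 0x1193C → wrap carry → 0x193D
  0x193D + 0x817D = 0x09ABA
  0x9ABA + 0x7776 = 0x11230 → wrap carry → 0x1231
  0x1231 + 0xC360 = 0x0D591
One's-complement sum = 0xD591.
Checksum = ~0xD591 & 0xFFFF = 0x2A6E.

2A6E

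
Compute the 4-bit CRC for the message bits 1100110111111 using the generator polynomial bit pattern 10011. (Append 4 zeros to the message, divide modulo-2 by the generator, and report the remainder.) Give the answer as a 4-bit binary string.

1111

Append 4 zeros: 11001101111110000. Divide by 10011 (XOR where the leading bit is 1):
  pos 0: 11001 XOR 10011 = 01010
  pos 1: 10101 XOR 10011 = 00110
  pos 3: 11001 XOR 10011 = 01010
  pos 4: 10101 XOR 10011 = 00110
  pos 6: 11011 XOR 10011 = 01000
  pos 7: 10001 XOR 10011 = 00010
  pos 10: 10100 XOR 10011 = 00111
  pos 12: 11100 XOR 10011 = 01111
Remainder (last 4 bits) = 1111. This is the CRC / FCS.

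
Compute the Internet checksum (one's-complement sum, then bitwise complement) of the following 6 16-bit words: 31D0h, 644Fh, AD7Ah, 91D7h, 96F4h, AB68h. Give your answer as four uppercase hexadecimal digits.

E830

One's-complement addition (fold any carry out of bit 15 back into bit 0):
  0x31D0 + 0x644F = 0x0961F
  0x961F + 0xAD7A = 0x14399 → wrap carry → 0x439A
  0x439A + 0x91D7 = 0x0D571
  0xD571 + 0x96F4 = 0x16C65 → wrap carry → 0x6C66
  0x6C66 + 0xAB68 = 0x117CE → wrap carry → 0x17CF
One's-complement sum = 0x17CF.
Checksum = ~0x17CF & 0xFFFF = 0xE830.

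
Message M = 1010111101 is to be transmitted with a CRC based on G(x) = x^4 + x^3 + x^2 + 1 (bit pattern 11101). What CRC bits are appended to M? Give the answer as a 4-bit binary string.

0111

Append 4 zeros: 10101111010000. Divide by 11101 (XOR where the leading bit is 1):
  pos 0: 10101 XOR 11101 = 01000
  pos 1: 10001 XOR 11101 = 01100
  pos 2: 11001 XOR 11101 = 00100
  pos 4: 10010 XOR 11101 = 01111
  pos 5: 11111 XOR 11101 = 00010
  pos 8: 10000 XOR 11101 = 01101
  pos 9: 11010 XOR 11101 = 00111
Remainder (last 4 bits) = 0111. This is the CRC / FCS.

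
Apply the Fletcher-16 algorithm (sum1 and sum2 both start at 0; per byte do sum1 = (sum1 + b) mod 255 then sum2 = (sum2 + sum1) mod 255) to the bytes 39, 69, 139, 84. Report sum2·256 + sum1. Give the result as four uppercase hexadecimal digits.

D74C

Running sums (mod 255):
  after byte 0 (39): sum1=39, sum2=39
  after byte 1 (69): sum1=108, sum2=147
  after byte 2 (139): sum1=247, sum2=139
  after byte 3 (84): sum1=76, sum2=215
Checksum = sum2·256 + sum1 = 215·256 + 76 = 55116 = 0xD74C.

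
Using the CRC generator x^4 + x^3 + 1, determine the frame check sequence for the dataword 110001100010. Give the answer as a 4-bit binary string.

Append 4 zeros: 1100011000100000. Divide by 11001 (XOR where the leading bit is 1):
  pos 0: 11000 XOR 11001 = 00001
  pos 4: 11100 XOR 11001 = 00101
  pos 6: 10101 XOR 11001 = 01100
  pos 7: 11000 XOR 11001 = 00001
  pos 11: 10000 XOR 11001 = 01001
Remainder (last 4 bits) = 1001. This is the CRC / FCS.

1001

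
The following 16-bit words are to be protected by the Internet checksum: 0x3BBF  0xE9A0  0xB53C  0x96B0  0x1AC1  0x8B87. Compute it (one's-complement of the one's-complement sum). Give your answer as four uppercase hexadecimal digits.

One's-complement addition (fold any carry out of bit 15 back into bit 0):
  0x3BBF + 0xE9A0 = 0x1255F → wrap carry → 0x2560
  0x2560 + 0xB53C = 0x0DA9C
  0xDA9C + 0x96B0 = 0x1714C → wrap carry → 0x714D
  0x714D + 0x1AC1 = 0x08C0E
  0x8C0E + 0x8B87 = 0x11795 → wrap carry → 0x1796
One's-complement sum = 0x1796.
Checksum = ~0x1796 & 0xFFFF = 0xE869.

E869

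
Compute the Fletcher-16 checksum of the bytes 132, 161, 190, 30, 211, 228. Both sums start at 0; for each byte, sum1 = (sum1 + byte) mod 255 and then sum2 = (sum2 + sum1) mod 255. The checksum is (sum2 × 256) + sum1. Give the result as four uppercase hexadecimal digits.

Running sums (mod 255):
  after byte 0 (132): sum1=132, sum2=132
  after byte 1 (161): sum1=38, sum2=170
  after byte 2 (190): sum1=228, sum2=143
  after byte 3 (30): sum1=3, sum2=146
  after byte 4 (211): sum1=214, sum2=105
  after byte 5 (228): sum1=187, sum2=37
Checksum = sum2·256 + sum1 = 37·256 + 187 = 9659 = 0x25BB.

25BB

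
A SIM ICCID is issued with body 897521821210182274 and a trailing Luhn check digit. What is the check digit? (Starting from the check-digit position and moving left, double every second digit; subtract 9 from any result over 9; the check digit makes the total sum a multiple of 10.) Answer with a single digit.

Partial digits right→left: 4 7 2 2 8 1 0 1 2 1 2 8 1 2 5 7 9 8
Double every second digit counting from the check-digit position (so the 1st, 3rd, 5th, ... of the partial from the right).
  doubled (with −9 where >9): 8 4 7 0 4 4 2 1 9 → sum 39
  kept as-is: 7 2 1 1 1 8 2 7 8 → sum 37
Total = 39 + 37 = 76.
Check digit = (10 − (76 mod 10)) mod 10 = 4.

4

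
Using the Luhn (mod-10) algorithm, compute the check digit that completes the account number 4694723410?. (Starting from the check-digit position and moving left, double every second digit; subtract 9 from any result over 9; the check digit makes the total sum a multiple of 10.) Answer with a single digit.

Partial digits right→left: 0 1 4 3 2 7 4 9 6 4
Double every second digit counting from the check-digit position (so the 1st, 3rd, 5th, ... of the partial from the right).
  doubled (with −9 where >9): 0 8 4 8 3 → sum 23
  kept as-is: 1 3 7 9 4 → sum 24
Total = 23 + 24 = 47.
Check digit = (10 − (47 mod 10)) mod 10 = 3.

3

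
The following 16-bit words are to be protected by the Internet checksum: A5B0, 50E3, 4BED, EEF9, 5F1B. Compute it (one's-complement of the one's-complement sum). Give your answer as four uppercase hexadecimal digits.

One's-complement addition (fold any carry out of bit 15 back into bit 0):
  0xA5B0 + 0x50E3 = 0x0F693
  0xF693 + 0x4BED = 0x14280 → wrap carry → 0x4281
  0x4281 + 0xEEF9 = 0x1317A → wrap carry → 0x317B
  0x317B + 0x5F1B = 0x09096
One's-complement sum = 0x9096.
Checksum = ~0x9096 & 0xFFFF = 0x6F69.

6F69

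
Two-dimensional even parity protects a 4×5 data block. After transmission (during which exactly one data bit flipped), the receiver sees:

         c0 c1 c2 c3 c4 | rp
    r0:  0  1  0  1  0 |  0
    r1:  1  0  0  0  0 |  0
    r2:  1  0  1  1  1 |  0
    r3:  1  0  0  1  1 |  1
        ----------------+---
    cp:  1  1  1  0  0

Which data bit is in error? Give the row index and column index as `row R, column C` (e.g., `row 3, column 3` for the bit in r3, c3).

row 1, column 3

Recompute each row's even parity and compare to rp:
  r0: data parity 0, sent rp 0 → ok
  r1: data parity 1, sent rp 0 → mismatch
  r2: data parity 0, sent rp 0 → ok
  r3: data parity 1, sent rp 1 → ok
Recompute each column's even parity and compare to cp:
  c0: data parity 1, sent cp 1 → ok
  c1: data parity 1, sent cp 1 → ok
  c2: data parity 1, sent cp 1 → ok
  c3: data parity 1, sent cp 0 → mismatch
  c4: data parity 0, sent cp 0 → ok
Exactly one row (r1) and one column (c3) fail → the flipped bit is at their intersection.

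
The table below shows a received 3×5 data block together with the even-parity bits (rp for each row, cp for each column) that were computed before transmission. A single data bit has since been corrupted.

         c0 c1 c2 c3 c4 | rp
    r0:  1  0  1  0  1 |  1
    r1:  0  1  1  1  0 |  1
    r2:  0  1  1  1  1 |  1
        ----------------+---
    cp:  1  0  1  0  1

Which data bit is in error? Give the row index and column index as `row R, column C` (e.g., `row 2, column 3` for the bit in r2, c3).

row 2, column 4

Recompute each row's even parity and compare to rp:
  r0: data parity 1, sent rp 1 → ok
  r1: data parity 1, sent rp 1 → ok
  r2: data parity 0, sent rp 1 → mismatch
Recompute each column's even parity and compare to cp:
  c0: data parity 1, sent cp 1 → ok
  c1: data parity 0, sent cp 0 → ok
  c2: data parity 1, sent cp 1 → ok
  c3: data parity 0, sent cp 0 → ok
  c4: data parity 0, sent cp 1 → mismatch
Exactly one row (r2) and one column (c4) fail → the flipped bit is at their intersection.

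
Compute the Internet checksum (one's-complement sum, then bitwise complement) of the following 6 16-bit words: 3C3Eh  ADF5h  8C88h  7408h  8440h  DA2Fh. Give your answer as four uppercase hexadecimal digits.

One's-complement addition (fold any carry out of bit 15 back into bit 0):
  0x3C3E + 0xADF5 = 0x0EA33
  0xEA33 + 0x8C88 = 0x176BB → wrap carry → 0x76BC
  0x76BC + 0x7408 = 0x0EAC4
  0xEAC4 + 0x8440 = 0x16F04 → wrap carry → 0x6F05
  0x6F05 + 0xDA2F = 0x14934 → wrap carry → 0x4935
One's-complement sum = 0x4935.
Checksum = ~0x4935 & 0xFFFF = 0xB6CA.

B6CA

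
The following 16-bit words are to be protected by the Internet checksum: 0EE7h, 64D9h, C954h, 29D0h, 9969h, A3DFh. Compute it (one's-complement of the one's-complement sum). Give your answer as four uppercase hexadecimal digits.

5BD1

One's-complement addition (fold any carry out of bit 15 back into bit 0):
  0x0EE7 + 0x64D9 = 0x073C0
  0x73C0 + 0xC954 = 0x13D14 → wrap carry → 0x3D15
  0x3D15 + 0x29D0 = 0x066E5
  0x66E5 + 0x9969 = 0x1004E → wrap carry → 0x004F
  0x004F + 0xA3DF = 0x0A42E
One's-complement sum = 0xA42E.
Checksum = ~0xA42E & 0xFFFF = 0x5BD1.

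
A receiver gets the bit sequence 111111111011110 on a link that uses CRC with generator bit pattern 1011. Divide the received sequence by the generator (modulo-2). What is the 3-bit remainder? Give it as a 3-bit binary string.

Modulo-2 division of 111111111011110 by 1011:
  pos 0: 1111 XOR 1011 = 0100
  pos 1: 1001 XOR 1011 = 0010
  pos 3: 1011 XOR 1011 = 0000
  pos 7: 1101 XOR 1011 = 0110
  pos 8: 1101 XOR 1011 = 0110
  pos 9: 1101 XOR 1011 = 0110
  pos 10: 1101 XOR 1011 = 0110
  pos 11: 1100 XOR 1011 = 0111
Remainder = 111 (nonzero — an error is detected).

111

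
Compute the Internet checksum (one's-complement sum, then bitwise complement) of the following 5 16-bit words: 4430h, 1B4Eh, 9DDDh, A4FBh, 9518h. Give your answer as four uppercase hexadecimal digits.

One's-complement addition (fold any carry out of bit 15 back into bit 0):
  0x4430 + 0x1B4E = 0x05F7E
  0x5F7E + 0x9DDD = 0x0FD5B
  0xFD5B + 0xA4FB = 0x1A256 → wrap carry → 0xA257
  0xA257 + 0x9518 = 0x1376F → wrap carry → 0x3770
One's-complement sum = 0x3770.
Checksum = ~0x3770 & 0xFFFF = 0xC88F.

C88F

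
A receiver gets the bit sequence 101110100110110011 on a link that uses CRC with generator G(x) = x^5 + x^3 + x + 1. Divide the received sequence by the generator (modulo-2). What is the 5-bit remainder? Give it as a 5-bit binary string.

10011

Modulo-2 division of 101110100110110011 by 101011:
  pos 0: 101110 XOR 101011 = 000101
  pos 3: 101100 XOR 101011 = 000111
  pos 6: 111110 XOR 101011 = 010101
  pos 7: 101011 XOR 101011 = 000000
Remainder = 10011 (nonzero — an error is detected).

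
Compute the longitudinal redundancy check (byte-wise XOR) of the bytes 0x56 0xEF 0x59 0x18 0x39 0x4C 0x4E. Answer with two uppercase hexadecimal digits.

XOR the bytes together:
  start with 0x56
  0x56 ⊕ 0xEF = 0xB9
  0xB9 ⊕ 0x59 = 0xE0
  0xE0 ⊕ 0x18 = 0xF8
  0xF8 ⊕ 0x39 = 0xC1
  0xC1 ⊕ 0x4C = 0x8D
  0x8D ⊕ 0x4E = 0xC3

C3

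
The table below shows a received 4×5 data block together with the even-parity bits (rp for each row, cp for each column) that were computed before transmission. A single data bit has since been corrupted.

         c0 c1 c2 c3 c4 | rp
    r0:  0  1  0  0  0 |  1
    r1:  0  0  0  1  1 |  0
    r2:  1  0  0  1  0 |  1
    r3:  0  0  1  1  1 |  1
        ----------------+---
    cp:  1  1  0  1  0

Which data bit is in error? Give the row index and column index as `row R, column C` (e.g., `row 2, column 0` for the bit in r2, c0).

row 2, column 2

Recompute each row's even parity and compare to rp:
  r0: data parity 1, sent rp 1 → ok
  r1: data parity 0, sent rp 0 → ok
  r2: data parity 0, sent rp 1 → mismatch
  r3: data parity 1, sent rp 1 → ok
Recompute each column's even parity and compare to cp:
  c0: data parity 1, sent cp 1 → ok
  c1: data parity 1, sent cp 1 → ok
  c2: data parity 1, sent cp 0 → mismatch
  c3: data parity 1, sent cp 1 → ok
  c4: data parity 0, sent cp 0 → ok
Exactly one row (r2) and one column (c2) fail → the flipped bit is at their intersection.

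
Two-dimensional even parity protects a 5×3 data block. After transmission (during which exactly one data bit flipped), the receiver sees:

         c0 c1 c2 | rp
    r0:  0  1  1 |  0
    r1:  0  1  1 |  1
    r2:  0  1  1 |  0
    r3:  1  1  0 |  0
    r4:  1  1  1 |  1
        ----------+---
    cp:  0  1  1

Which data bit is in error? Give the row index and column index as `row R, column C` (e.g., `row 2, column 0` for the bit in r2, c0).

Recompute each row's even parity and compare to rp:
  r0: data parity 0, sent rp 0 → ok
  r1: data parity 0, sent rp 1 → mismatch
  r2: data parity 0, sent rp 0 → ok
  r3: data parity 0, sent rp 0 → ok
  r4: data parity 1, sent rp 1 → ok
Recompute each column's even parity and compare to cp:
  c0: data parity 0, sent cp 0 → ok
  c1: data parity 1, sent cp 1 → ok
  c2: data parity 0, sent cp 1 → mismatch
Exactly one row (r1) and one column (c2) fail → the flipped bit is at their intersection.

row 1, column 2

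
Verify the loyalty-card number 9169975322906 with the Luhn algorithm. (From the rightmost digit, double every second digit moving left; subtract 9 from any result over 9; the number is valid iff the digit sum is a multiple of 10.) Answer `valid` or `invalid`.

invalid

From the right, keep odd positions and double even positions (subtract 9 from any doubled value over 9):
  doubled (positions 2,4,...): 0 4 6 5 9 2 → sum 26
  kept (positions 1,3,...): 6 9 2 5 9 6 9 → sum 46
Total = 72.
72 mod 10 = 2, so the number is invalid.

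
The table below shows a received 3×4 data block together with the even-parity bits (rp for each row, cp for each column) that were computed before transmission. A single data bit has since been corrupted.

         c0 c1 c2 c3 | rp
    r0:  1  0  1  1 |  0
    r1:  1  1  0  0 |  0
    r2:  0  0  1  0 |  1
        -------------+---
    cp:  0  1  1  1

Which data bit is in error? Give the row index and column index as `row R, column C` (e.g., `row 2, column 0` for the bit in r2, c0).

row 0, column 2

Recompute each row's even parity and compare to rp:
  r0: data parity 1, sent rp 0 → mismatch
  r1: data parity 0, sent rp 0 → ok
  r2: data parity 1, sent rp 1 → ok
Recompute each column's even parity and compare to cp:
  c0: data parity 0, sent cp 0 → ok
  c1: data parity 1, sent cp 1 → ok
  c2: data parity 0, sent cp 1 → mismatch
  c3: data parity 1, sent cp 1 → ok
Exactly one row (r0) and one column (c2) fail → the flipped bit is at their intersection.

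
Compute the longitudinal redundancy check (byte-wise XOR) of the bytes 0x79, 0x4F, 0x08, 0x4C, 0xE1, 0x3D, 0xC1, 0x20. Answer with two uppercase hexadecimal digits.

4F

XOR the bytes together:
  start with 0x79
  0x79 ⊕ 0x4F = 0x36
  0x36 ⊕ 0x08 = 0x3E
  0x3E ⊕ 0x4C = 0x72
  0x72 ⊕ 0xE1 = 0x93
  0x93 ⊕ 0x3D = 0xAE
  0xAE ⊕ 0xC1 = 0x6F
  0x6F ⊕ 0x20 = 0x4F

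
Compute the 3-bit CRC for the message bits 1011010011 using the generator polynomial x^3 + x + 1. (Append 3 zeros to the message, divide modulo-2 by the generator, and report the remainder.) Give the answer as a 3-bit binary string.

100

Append 3 zeros: 1011010011000. Divide by 1011 (XOR where the leading bit is 1):
  pos 0: 1011 XOR 1011 = 0000
  pos 5: 1001 XOR 1011 = 0010
  pos 7: 1010 XOR 1011 = 0001
Remainder (last 3 bits) = 100. This is the CRC / FCS.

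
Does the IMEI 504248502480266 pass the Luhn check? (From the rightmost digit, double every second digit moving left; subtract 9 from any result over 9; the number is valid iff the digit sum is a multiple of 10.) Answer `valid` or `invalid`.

From the right, keep odd positions and double even positions (subtract 9 from any doubled value over 9):
  doubled (positions 2,4,...): 3 0 8 0 7 4 0 → sum 22
  kept (positions 1,3,...): 6 2 8 2 5 4 4 5 → sum 36
Total = 58.
58 mod 10 = 8, so the number is invalid.

invalid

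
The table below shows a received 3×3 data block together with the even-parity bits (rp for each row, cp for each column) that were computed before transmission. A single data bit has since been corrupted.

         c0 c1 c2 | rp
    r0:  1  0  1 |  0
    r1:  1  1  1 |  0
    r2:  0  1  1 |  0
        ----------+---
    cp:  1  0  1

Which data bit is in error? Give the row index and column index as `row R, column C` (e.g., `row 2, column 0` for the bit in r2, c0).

row 1, column 0

Recompute each row's even parity and compare to rp:
  r0: data parity 0, sent rp 0 → ok
  r1: data parity 1, sent rp 0 → mismatch
  r2: data parity 0, sent rp 0 → ok
Recompute each column's even parity and compare to cp:
  c0: data parity 0, sent cp 1 → mismatch
  c1: data parity 0, sent cp 0 → ok
  c2: data parity 1, sent cp 1 → ok
Exactly one row (r1) and one column (c0) fail → the flipped bit is at their intersection.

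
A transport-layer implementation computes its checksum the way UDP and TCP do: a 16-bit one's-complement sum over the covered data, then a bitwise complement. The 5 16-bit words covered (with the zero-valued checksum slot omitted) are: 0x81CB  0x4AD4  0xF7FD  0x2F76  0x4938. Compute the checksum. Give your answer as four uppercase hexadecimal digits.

C2B3

One's-complement addition (fold any carry out of bit 15 back into bit 0):
  0x81CB + 0x4AD4 = 0x0CC9F
  0xCC9F + 0xF7FD = 0x1C49C → wrap carry → 0xC49D
  0xC49D + 0x2F76 = 0x0F413
  0xF413 + 0x4938 = 0x13D4B → wrap carry → 0x3D4C
One's-complement sum = 0x3D4C.
Checksum = ~0x3D4C & 0xFFFF = 0xC2B3.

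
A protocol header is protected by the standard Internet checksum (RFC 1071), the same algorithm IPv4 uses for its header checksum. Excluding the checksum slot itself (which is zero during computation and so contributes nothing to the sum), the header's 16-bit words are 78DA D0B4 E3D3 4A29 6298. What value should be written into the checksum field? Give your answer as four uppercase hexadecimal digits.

One's-complement addition (fold any carry out of bit 15 back into bit 0):
  0x78DA + 0xD0B4 = 0x1498E → wrap carry → 0x498F
  0x498F + 0xE3D3 = 0x12D62 → wrap carry → 0x2D63
  0x2D63 + 0x4A29 = 0x0778C
  0x778C + 0x6298 = 0x0DA24
One's-complement sum = 0xDA24.
Checksum = ~0xDA24 & 0xFFFF = 0x25DB.

25DB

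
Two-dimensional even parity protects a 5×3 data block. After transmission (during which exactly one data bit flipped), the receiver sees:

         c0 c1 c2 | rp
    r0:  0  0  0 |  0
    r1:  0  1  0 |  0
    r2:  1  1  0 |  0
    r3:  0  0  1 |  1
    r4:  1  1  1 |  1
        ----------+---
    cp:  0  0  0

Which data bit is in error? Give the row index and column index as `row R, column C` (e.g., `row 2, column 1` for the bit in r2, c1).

Recompute each row's even parity and compare to rp:
  r0: data parity 0, sent rp 0 → ok
  r1: data parity 1, sent rp 0 → mismatch
  r2: data parity 0, sent rp 0 → ok
  r3: data parity 1, sent rp 1 → ok
  r4: data parity 1, sent rp 1 → ok
Recompute each column's even parity and compare to cp:
  c0: data parity 0, sent cp 0 → ok
  c1: data parity 1, sent cp 0 → mismatch
  c2: data parity 0, sent cp 0 → ok
Exactly one row (r1) and one column (c1) fail → the flipped bit is at their intersection.

row 1, column 1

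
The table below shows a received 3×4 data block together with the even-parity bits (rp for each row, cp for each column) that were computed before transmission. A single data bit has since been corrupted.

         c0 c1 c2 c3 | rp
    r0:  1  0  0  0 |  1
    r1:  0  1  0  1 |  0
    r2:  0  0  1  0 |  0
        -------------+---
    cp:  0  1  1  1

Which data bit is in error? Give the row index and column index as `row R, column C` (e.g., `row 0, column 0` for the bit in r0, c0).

Recompute each row's even parity and compare to rp:
  r0: data parity 1, sent rp 1 → ok
  r1: data parity 0, sent rp 0 → ok
  r2: data parity 1, sent rp 0 → mismatch
Recompute each column's even parity and compare to cp:
  c0: data parity 1, sent cp 0 → mismatch
  c1: data parity 1, sent cp 1 → ok
  c2: data parity 1, sent cp 1 → ok
  c3: data parity 1, sent cp 1 → ok
Exactly one row (r2) and one column (c0) fail → the flipped bit is at their intersection.

row 2, column 0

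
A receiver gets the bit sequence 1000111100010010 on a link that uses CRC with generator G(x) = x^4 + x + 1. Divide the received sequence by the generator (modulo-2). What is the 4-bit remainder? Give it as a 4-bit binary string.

0110

Modulo-2 division of 1000111100010010 by 10011:
  pos 0: 10001 XOR 10011 = 00010
  pos 3: 10111 XOR 10011 = 00100
  pos 5: 10000 XOR 10011 = 00011
  pos 8: 11010 XOR 10011 = 01001
  pos 9: 10010 XOR 10011 = 00001
Remainder = 0110 (nonzero — an error is detected).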